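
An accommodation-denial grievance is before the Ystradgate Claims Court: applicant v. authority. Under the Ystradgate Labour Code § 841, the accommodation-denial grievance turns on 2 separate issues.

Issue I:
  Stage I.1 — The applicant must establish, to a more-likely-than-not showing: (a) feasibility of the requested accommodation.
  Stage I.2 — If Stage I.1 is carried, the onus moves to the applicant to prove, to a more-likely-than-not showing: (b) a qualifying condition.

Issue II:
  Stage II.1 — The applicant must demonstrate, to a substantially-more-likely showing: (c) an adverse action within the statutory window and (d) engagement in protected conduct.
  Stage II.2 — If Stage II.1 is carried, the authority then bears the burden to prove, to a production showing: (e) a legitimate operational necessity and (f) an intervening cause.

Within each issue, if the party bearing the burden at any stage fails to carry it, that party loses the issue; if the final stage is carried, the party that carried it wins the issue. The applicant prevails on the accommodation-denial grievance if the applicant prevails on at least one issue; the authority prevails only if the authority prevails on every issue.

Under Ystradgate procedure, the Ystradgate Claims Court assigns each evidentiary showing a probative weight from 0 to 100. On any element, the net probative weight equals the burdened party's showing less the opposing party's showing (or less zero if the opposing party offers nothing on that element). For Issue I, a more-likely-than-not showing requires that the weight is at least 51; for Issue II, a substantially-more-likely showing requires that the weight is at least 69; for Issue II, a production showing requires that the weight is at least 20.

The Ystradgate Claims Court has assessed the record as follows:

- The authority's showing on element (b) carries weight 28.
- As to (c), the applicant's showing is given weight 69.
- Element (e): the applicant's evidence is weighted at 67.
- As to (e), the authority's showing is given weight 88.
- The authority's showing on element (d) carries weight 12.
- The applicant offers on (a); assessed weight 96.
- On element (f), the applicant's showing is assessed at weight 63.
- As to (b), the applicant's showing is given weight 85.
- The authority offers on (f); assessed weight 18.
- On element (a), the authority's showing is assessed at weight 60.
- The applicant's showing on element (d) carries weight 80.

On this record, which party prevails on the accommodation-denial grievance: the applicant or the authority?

— Issue I —
Stage I.1 — burden on applicant; standard: a more-likely-than-not showing (weight is at least 51).
    (a): 96 − 60 = 36 < 51 [not met]
  The applicant does not carry Stage I.1.
So the authority prevails on this issue.
— Issue II —
Stage II.1 — burden on applicant; standard: a substantially-more-likely showing (weight is at least 69).
    (c): 69 ≥ 69 [met]
    (d): 80 − 12 = 68 < 69 [not met]
  The applicant does not carry Stage II.1.
The authority prevails on this issue.
Per-issue: Issue I → authority; Issue II → authority. The applicant must prevail on at least one issue; overall, the authority prevails.

authority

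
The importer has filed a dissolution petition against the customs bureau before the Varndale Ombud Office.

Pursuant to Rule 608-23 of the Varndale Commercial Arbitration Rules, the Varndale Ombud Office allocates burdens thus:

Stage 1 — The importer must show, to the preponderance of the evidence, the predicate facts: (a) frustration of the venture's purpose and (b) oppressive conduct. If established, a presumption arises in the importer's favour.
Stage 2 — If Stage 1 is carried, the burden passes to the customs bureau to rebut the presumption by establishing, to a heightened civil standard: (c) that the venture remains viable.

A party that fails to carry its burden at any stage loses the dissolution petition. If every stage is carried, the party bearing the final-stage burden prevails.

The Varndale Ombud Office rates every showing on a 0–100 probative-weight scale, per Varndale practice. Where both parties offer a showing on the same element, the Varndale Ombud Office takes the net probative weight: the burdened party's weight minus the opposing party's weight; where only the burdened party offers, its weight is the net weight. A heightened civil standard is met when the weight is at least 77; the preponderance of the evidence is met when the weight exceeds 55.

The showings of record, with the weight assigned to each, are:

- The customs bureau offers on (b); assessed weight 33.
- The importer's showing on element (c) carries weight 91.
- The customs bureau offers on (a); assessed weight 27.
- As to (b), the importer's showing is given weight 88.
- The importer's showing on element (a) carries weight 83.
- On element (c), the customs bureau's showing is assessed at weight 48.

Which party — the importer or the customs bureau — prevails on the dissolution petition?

customs bureau

Stage 1 — burden on importer; standard: the preponderance of the evidence (weight exceeds 55).
    (a): 83 − 27 = 56 > 55 [met]
    (b): 88 − 33 = 55 ≤ 55 [not met]
  Not every element is met, so the importer fails to carry Stage 1.
The customs bureau prevails.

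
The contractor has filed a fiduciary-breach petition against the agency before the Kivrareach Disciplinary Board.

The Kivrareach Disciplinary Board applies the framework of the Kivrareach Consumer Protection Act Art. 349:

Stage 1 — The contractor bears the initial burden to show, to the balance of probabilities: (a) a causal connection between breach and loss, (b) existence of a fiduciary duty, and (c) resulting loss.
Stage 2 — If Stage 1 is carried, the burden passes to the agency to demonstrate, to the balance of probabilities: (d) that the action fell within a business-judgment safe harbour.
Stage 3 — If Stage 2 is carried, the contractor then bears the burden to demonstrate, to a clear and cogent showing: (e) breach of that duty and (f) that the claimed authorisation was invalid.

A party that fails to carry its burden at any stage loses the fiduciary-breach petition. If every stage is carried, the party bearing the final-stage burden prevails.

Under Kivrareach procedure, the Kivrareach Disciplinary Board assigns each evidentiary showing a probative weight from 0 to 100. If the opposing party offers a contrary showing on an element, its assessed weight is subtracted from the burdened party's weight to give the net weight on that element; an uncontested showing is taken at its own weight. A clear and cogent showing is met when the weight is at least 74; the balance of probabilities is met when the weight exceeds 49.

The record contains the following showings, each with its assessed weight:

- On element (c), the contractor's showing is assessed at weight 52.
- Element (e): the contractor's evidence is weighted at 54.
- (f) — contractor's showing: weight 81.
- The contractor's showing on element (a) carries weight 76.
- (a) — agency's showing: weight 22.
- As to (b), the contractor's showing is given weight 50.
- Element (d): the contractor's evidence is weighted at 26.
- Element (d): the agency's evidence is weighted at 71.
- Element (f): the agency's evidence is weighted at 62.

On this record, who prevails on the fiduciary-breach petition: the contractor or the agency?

contractor

At Stage 1 the contractor must meet the balance of probabilities (weight exceeds 49): on (a) the weight is 76 less the opposing 22 gives net 54, which does exceed 49, so (a) meets the standard; on (b) the weight is 50, > 49, so (b) meets the standard; on (c) the weight is 52, > 49, so (c) meets the standard.
  Stage 1 carried; the burden shifts to the agency.
At Stage 2 the agency must meet the balance of probabilities (weight exceeds 49): on (d) the weight is 71 less the opposing 26 gives net 45, ≤ 49, so (d) does not meet the standard.
  The agency does not carry Stage 2.
The analysis ends at Stage 2; the contractor prevails.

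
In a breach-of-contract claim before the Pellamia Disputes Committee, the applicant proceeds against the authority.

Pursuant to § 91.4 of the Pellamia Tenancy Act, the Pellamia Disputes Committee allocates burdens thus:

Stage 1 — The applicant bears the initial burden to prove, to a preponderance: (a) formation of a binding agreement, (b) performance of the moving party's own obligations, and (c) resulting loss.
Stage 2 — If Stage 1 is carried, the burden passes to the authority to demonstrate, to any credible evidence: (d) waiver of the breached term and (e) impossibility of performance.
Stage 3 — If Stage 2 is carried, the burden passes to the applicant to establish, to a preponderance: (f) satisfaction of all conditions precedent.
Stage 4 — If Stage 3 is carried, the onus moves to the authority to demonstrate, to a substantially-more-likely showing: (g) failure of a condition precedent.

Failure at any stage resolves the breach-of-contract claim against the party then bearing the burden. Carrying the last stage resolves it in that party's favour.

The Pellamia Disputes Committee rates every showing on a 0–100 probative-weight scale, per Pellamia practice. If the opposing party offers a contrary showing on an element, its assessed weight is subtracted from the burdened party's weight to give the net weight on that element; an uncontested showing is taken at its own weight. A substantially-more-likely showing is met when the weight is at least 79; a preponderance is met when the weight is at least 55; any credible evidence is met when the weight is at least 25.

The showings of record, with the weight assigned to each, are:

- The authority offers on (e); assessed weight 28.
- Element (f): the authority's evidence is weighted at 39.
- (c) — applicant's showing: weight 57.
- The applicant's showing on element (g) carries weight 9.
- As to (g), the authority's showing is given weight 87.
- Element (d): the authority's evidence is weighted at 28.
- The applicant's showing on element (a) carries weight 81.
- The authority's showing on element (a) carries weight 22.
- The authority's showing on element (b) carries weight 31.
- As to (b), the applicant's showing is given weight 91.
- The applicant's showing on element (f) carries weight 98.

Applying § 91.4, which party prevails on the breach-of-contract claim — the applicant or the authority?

At Stage 1 the applicant must meet a preponderance (weight is at least 55): on (a) the weight is 81 less the opposing 22 gives net 59, ≥ 55, so (a) meets the standard; on (b) the weight is 91 less the opposing 31 gives net 60, ≥ 55, so (b) meets the standard; on (c) the weight is 57, ≥ 55, so (c) meets the standard.
  All elements met. The burden passes to the authority.
At Stage 2 the authority must meet any credible evidence (weight is at least 25): on (d) the weight is 28, ≥ 25, so (d) meets the standard; on (e) the weight is 28, ≥ 25, so (e) meets the standard.
  Stage 2 carried; the burden shifts to the applicant.
At Stage 3 the applicant must meet a preponderance (weight is at least 55): on (f) the weight is 98 less the opposing 39 gives net 59, ≥ 55, so (f) meets the standard.
  Stage 3 carried; the burden shifts to the authority.
At Stage 4 the authority must meet a substantially-more-likely showing (weight is at least 79): on (g) the weight is 87 less the opposing 9 gives net 78, < 79, so (g) does not meet the standard.
  The authority does not carry Stage 4.
The analysis ends at Stage 4; the applicant prevails.

applicant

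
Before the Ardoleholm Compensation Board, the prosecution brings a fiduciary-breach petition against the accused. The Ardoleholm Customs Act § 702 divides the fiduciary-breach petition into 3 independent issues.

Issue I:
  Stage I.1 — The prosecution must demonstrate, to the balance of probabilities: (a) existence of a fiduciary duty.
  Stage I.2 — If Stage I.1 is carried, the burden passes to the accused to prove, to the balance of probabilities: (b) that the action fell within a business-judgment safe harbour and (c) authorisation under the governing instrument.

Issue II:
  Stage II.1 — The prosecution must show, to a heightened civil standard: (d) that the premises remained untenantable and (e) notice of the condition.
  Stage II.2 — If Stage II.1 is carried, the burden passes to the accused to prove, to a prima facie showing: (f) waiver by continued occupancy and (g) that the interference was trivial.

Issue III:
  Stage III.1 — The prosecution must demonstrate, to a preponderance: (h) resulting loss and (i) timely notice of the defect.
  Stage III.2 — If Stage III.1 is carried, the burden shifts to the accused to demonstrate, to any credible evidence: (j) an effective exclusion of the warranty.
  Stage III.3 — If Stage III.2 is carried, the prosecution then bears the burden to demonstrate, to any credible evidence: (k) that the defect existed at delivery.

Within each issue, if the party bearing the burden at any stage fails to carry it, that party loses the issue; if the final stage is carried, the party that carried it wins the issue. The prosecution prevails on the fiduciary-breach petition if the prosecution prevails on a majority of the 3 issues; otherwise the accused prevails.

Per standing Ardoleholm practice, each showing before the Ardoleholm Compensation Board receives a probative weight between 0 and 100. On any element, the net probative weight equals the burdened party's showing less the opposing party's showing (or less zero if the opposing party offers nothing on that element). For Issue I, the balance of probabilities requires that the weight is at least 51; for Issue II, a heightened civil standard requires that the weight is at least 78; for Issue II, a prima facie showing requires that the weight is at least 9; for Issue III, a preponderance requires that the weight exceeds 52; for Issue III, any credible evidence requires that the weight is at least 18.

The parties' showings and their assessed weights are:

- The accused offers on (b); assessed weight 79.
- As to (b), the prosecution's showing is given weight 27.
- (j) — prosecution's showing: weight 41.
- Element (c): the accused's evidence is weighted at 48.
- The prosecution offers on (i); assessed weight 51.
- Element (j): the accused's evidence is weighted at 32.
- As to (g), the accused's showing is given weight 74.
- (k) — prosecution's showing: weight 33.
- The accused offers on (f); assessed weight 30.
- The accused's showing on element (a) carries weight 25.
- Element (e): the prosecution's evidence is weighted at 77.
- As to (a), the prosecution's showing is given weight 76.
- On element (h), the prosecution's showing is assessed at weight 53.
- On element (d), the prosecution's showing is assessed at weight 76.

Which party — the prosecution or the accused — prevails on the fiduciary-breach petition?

— Issue I —
Stage I.1 (prosecution, the balance of probabilities, weight is at least 51): (a) net 76−25=51 ≥ 51 — meets.
  Stage I.1 is satisfied; the onus moves to the accused.
Stage I.2 (accused, the balance of probabilities, weight is at least 51): (b) net 79−27=52 ≥ 51 — meets; (c) 48 < 51 — fails.
  Not every element is met, so the accused fails to carry Stage I.2.
The prosecution prevails on this issue.
— Issue II —
At Stage II.1 the prosecution must meet a heightened civil standard (weight is at least 78): on (d) the weight is 76, which does not reach 78, so (d) does not meet the standard; on (e) the weight is 77, which does not reach 78, so (e) does not meet the standard.
  Not every element is met, so the prosecution fails to carry Stage II.1.
The analysis ends at Stage II.1; the accused prevails on this issue.
— Issue III —
Stage III.1 — burden on prosecution; standard: a preponderance (weight exceeds 52).
    (h): 53 > 52 [met]
    (i): 51 ≤ 52 [not met]
  The prosecution does not carry Stage III.1.
So the accused prevails on this issue.
Per-issue: Issue I → prosecution; Issue II → accused; Issue III → accused. The prosecution must prevail on a majority of issues; overall, the accused prevails.

accused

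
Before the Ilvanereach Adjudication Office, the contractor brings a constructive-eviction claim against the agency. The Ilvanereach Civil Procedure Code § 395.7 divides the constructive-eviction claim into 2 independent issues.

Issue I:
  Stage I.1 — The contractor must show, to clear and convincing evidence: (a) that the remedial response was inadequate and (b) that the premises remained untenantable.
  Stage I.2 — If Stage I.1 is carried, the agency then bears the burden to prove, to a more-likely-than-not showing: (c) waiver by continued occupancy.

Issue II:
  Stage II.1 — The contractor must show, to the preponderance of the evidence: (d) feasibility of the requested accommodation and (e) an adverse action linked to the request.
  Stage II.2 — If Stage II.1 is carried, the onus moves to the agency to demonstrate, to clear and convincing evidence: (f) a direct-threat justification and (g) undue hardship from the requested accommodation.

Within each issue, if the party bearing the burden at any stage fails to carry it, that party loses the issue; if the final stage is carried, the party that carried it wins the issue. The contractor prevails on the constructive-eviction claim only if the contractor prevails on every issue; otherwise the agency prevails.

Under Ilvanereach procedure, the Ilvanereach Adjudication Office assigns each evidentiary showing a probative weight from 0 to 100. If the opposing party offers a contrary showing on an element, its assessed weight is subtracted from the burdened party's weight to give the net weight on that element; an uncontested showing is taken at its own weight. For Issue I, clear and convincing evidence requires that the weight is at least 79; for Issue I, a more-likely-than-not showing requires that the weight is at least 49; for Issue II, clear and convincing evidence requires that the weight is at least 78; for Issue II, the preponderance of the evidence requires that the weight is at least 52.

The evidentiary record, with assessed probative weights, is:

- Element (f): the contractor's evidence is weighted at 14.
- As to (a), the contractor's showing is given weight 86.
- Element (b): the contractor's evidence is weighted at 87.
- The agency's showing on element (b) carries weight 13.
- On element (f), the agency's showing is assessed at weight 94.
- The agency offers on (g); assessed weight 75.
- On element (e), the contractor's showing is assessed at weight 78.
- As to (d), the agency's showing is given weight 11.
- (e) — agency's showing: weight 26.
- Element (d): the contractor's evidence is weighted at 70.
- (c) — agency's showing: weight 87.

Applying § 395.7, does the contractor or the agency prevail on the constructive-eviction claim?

— Issue I —
Stage I.1 (contractor, clear and convincing evidence, weight is at least 79): (a) 86 ≥ 79 — meets; (b) net 87−13=74 < 79 — fails.
  The contractor does not carry Stage I.1.
So the agency prevails on this issue.
— Issue II —
Stage II.1 — burden on contractor; standard: the preponderance of the evidence (weight is at least 52).
    (d): 70 − 11 = 59 ≥ 52 [met]
    (e): 78 − 26 = 52 ≥ 52 [met]
  Stage II.1 is satisfied; the onus moves to the agency.
Stage II.2 — burden on agency; standard: clear and convincing evidence (weight is at least 78).
    (f): 94 − 14 = 80 ≥ 78 [met]
    (g): 75 < 78 [not met]
  Not every element is met, so the agency fails to carry Stage II.2.
So the contractor prevails on this issue.
Per-issue: Issue I → agency; Issue II → contractor. The contractor must prevail on every issue; overall, the agency prevails.

agency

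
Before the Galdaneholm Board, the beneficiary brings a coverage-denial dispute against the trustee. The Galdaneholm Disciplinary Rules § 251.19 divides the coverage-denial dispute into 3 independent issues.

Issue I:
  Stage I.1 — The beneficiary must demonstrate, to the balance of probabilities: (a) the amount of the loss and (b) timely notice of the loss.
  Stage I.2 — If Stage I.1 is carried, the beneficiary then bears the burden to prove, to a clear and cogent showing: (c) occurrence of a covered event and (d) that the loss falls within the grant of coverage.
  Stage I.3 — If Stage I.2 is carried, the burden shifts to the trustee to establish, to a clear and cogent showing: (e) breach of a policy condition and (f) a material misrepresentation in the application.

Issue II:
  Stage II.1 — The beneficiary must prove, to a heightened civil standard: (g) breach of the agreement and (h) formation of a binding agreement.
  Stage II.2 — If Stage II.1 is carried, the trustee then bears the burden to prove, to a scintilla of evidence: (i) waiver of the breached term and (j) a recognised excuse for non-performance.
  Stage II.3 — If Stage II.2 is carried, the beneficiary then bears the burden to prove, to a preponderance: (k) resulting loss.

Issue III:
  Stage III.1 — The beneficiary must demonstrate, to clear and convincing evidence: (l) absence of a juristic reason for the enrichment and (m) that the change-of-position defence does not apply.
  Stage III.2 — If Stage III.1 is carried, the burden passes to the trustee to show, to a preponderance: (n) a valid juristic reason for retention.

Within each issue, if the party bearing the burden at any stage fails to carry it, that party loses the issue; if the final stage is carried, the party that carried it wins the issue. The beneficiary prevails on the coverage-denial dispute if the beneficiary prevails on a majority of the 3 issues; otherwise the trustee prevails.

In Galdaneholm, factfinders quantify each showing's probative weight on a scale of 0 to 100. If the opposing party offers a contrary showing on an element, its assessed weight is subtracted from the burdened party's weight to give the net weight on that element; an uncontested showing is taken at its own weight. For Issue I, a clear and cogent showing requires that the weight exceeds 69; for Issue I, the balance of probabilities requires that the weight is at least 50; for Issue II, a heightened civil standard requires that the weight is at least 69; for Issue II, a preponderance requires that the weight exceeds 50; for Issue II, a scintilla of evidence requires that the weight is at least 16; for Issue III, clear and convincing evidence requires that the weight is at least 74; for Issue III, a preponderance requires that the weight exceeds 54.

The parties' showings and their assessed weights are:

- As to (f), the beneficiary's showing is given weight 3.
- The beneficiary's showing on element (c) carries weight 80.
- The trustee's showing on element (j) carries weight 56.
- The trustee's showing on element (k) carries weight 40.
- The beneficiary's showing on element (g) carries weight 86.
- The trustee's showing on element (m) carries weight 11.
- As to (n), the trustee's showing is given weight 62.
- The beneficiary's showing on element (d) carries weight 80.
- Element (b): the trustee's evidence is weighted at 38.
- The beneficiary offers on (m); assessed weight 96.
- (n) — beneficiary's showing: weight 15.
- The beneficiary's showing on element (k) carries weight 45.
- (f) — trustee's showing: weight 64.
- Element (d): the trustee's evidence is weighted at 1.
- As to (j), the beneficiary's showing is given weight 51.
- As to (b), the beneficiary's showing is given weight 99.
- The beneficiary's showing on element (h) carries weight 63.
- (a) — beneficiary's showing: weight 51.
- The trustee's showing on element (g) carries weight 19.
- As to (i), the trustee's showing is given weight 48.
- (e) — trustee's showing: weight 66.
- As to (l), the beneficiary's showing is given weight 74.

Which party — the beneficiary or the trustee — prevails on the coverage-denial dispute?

— Issue I —
At Stage I.1 the beneficiary must meet the balance of probabilities (weight is at least 50): on (a) the weight is 51, ≥ 50, so (a) meets the standard; on (b) the weight is 99 less the opposing 38 gives net 61, which does reach 50, so (b) meets the standard.
  Stage I.1 carried; the burden remains with the beneficiary.
At Stage I.2 the beneficiary must meet a clear and cogent showing (weight exceeds 69): on (c) the weight is 80, > 69, so (c) meets the standard; on (d) the weight is 80 less the opposing 1 gives net 79, > 69, so (d) meets the standard.
  Stage I.2 carried; the burden shifts to the trustee.
At Stage I.3 the trustee must meet a clear and cogent showing (weight exceeds 69): on (e) the weight is 66, which does not exceed 69, so (e) does not meet the standard; on (f) the weight is 64 less the opposing 3 gives net 61, ≤ 69, so (f) does not meet the standard.
  Stage I.3 not carried; the trustee fails its burden.
So the beneficiary prevails on this issue.
— Issue II —
At Stage II.1 the beneficiary must meet a heightened civil standard (weight is at least 69): on (g) the weight is 86 less the opposing 19 gives net 67, < 69, so (g) does not meet the standard; on (h) the weight is 63, < 69, so (h) does not meet the standard.
  The beneficiary does not carry Stage II.1.
The trustee prevails on this issue.
— Issue III —
At Stage III.1 the beneficiary must meet clear and convincing evidence (weight is at least 74): on (l) the weight is 74, ≥ 74, so (l) meets the standard; on (m) the weight is 96 less the opposing 11 gives net 85, ≥ 74, so (m) meets the standard.
  All elements met. The burden passes to the trustee.
At Stage III.2 the trustee must meet a preponderance (weight exceeds 54): on (n) the weight is 62 less the opposing 15 gives net 47, ≤ 54, so (n) does not meet the standard.
  Not every element is met, so the trustee fails to carry Stage III.2.
The beneficiary prevails on this issue.
Per-issue: Issue I → beneficiary; Issue II → trustee; Issue III → beneficiary. The beneficiary must prevail on a majority of issues; overall, the beneficiary prevails.

beneficiary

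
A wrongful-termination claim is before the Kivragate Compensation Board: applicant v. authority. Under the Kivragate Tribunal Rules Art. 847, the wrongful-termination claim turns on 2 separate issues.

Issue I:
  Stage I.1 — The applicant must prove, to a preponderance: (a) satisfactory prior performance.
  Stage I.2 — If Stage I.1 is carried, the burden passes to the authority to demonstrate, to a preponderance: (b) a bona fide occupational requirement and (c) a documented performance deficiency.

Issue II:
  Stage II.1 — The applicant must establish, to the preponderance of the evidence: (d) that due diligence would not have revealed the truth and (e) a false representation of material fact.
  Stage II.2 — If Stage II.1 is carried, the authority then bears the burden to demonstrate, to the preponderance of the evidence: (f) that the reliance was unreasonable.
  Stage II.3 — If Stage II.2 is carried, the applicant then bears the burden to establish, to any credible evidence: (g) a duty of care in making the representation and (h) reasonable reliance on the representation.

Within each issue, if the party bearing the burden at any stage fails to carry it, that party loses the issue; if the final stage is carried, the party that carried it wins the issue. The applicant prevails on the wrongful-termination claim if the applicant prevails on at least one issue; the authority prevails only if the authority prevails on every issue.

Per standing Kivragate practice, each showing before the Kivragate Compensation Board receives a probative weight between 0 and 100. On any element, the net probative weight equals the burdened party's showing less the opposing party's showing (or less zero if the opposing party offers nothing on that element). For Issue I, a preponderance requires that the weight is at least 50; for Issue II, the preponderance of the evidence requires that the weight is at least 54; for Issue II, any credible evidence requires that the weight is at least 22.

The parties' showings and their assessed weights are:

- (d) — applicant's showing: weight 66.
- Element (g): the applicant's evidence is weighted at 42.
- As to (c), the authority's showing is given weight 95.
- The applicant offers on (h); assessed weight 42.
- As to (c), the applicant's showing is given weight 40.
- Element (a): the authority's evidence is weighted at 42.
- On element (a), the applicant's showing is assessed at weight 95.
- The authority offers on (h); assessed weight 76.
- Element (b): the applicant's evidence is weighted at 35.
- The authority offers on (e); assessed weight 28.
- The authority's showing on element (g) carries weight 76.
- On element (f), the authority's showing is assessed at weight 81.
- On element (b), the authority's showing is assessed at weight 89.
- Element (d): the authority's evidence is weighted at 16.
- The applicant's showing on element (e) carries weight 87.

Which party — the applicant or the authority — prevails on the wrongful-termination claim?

authority

— Issue I —
At Stage I.1 the applicant must meet a preponderance (weight is at least 50): on (a) the weight is 95 less the opposing 42 gives net 53, which does reach 50, so (a) meets the standard.
  Stage I.1 carried; the burden shifts to the authority.
At Stage I.2 the authority must meet a preponderance (weight is at least 50): on (b) the weight is 89 less the opposing 35 gives net 54, which does reach 50, so (b) meets the standard; on (c) the weight is 95 less the opposing 40 gives net 55, ≥ 50, so (c) meets the standard.
  Stage I.2 carried; the final stage is satisfied.
Every stage carried; the authority prevails on this issue.
— Issue II —
Stage II.1 — burden on applicant; standard: the preponderance of the evidence (weight is at least 54).
    (d): 66 − 16 = 50 < 54 [not met]
    (e): 87 − 28 = 59 ≥ 54 [met]
  The applicant does not carry Stage II.1.
The analysis ends at Stage II.1; the authority prevails on this issue.
Per-issue: Issue I → authority; Issue II → authority. The applicant must prevail on at least one issue; overall, the authority prevails.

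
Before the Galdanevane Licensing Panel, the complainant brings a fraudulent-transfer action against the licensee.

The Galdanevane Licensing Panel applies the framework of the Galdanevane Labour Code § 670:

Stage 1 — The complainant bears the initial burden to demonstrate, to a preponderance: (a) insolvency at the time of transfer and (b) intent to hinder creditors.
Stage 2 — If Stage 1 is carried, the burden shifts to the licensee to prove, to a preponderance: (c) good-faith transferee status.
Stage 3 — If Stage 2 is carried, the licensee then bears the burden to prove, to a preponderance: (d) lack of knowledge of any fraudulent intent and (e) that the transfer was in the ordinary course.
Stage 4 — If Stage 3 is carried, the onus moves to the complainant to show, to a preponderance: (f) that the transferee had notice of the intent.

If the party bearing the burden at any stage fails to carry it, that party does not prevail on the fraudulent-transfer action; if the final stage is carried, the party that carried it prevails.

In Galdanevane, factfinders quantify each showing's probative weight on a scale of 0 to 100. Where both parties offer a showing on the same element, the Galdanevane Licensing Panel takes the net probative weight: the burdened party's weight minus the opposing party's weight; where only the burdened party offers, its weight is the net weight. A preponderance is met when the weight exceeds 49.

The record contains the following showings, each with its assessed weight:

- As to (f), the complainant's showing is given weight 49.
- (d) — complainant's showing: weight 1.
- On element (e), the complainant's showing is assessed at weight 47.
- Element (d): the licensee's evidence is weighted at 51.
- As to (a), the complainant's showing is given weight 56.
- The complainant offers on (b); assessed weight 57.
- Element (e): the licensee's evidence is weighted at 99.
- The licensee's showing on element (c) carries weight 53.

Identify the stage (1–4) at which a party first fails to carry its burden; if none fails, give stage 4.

Stage 1 (complainant, a preponderance, weight exceeds 49): (a) 56 > 49 — meets; (b) 57 > 49 — meets.
  Stage 1 is satisfied; the onus moves to the licensee.
Stage 2 (licensee, a preponderance, weight exceeds 49): (c) 53 > 49 — meets.
  Stage 2 is satisfied; the licensee continues to bear the burden.
Stage 3 (licensee, a preponderance, weight exceeds 49): (d) net 51−1=50 > 49 — meets; (e) net 99−47=52 > 49 — meets.
  Stage 3 carried; the burden shifts to the complainant.
Stage 4 (complainant, a preponderance, weight exceeds 49): (f) 49 ≤ 49 — fails.
  The complainant does not carry Stage 4.
The analysis ends at Stage 4; the licensee prevails.

stage 4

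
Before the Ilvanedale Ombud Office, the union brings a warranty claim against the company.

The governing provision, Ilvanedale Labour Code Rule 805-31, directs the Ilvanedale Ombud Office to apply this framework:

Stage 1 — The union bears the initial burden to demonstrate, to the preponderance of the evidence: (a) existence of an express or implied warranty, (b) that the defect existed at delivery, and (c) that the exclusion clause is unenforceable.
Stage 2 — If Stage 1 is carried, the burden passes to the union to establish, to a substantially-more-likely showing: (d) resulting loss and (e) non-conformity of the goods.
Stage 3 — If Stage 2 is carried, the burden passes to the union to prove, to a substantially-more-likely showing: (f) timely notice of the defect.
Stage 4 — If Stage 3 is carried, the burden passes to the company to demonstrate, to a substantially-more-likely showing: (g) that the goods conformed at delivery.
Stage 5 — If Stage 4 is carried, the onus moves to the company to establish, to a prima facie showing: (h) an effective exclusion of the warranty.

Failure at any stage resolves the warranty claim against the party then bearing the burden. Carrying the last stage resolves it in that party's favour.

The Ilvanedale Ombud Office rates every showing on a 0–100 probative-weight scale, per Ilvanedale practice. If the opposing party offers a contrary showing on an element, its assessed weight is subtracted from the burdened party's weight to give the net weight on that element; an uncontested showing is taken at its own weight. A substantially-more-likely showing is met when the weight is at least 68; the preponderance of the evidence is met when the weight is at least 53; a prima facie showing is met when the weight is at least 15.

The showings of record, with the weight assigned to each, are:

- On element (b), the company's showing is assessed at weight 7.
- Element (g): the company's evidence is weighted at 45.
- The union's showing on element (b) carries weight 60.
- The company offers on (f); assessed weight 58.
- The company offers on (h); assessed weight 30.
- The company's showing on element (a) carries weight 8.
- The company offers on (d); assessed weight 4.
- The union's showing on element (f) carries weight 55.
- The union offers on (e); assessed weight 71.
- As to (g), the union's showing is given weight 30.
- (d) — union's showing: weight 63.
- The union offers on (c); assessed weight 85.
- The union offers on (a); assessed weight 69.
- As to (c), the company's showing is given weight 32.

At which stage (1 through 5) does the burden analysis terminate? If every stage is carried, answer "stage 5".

stage 2

At Stage 1 the union must meet the preponderance of the evidence (weight is at least 53): on (a) the weight is 69 less the opposing 8 gives net 61, which does reach 53, so (a) meets the standard; on (b) the weight is 60 less the opposing 7 gives net 53, ≥ 53, so (b) meets the standard; on (c) the weight is 85 less the opposing 32 gives net 53, ≥ 53, so (c) meets the standard.
  Stage 1 carried; the burden remains with the union.
At Stage 2 the union must meet a substantially-more-likely showing (weight is at least 68): on (d) the weight is 63 less the opposing 4 gives net 59, which does not reach 68, so (d) does not meet the standard; on (e) the weight is 71, ≥ 68, so (e) meets the standard.
  Stage 2 not carried; the union fails its burden.
The company prevails.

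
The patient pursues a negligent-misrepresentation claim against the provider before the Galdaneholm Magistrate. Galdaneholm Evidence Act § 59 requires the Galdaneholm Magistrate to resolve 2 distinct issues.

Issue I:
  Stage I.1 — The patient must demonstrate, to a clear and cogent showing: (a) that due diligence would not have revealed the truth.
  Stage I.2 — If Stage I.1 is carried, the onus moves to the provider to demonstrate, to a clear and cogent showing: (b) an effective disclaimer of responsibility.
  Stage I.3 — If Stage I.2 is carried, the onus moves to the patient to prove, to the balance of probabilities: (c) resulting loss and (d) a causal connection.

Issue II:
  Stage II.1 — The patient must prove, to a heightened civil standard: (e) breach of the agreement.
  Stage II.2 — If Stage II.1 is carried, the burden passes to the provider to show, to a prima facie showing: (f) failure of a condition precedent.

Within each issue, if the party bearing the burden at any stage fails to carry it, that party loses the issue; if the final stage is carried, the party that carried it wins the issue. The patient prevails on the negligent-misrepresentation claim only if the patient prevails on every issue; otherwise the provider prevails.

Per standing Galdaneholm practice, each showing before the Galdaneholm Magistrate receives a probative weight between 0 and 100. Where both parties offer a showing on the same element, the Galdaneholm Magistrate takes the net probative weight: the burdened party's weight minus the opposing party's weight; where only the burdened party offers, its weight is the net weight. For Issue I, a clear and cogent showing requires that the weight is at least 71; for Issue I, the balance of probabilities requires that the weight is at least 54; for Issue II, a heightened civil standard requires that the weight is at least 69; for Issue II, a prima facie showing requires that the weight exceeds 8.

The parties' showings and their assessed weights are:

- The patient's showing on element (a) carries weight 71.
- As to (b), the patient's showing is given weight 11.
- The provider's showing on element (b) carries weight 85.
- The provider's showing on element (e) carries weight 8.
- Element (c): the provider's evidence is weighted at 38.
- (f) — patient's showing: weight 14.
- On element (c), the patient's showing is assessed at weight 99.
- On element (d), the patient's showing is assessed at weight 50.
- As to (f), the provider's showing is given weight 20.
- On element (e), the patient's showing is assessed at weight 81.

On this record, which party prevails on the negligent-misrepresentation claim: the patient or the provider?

— Issue I —
Stage I.1 (patient, a clear and cogent showing, weight is at least 71): (a) 71 ≥ 71 — meets.
  Stage I.1 carried; the burden shifts to the provider.
Stage I.2 (provider, a clear and cogent showing, weight is at least 71): (b) net 85−11=74 ≥ 71 — meets.
  The provider carries Stage I.2; the patient now bears the burden.
Stage I.3 (patient, the balance of probabilities, weight is at least 54): (c) net 99−38=61 ≥ 54 — meets; (d) 50 < 54 — fails.
  Not every element is met, so the patient fails to carry Stage I.3.
So the provider prevails on this issue.
— Issue II —
Stage II.1 (patient, a heightened civil standard, weight is at least 69): (e) net 81−8=73 ≥ 69 — meets.
  Stage II.1 is satisfied; the onus moves to the provider.
Stage II.2 (provider, a prima facie showing, weight exceeds 8): (f) net 20−14=6 ≤ 8 — fails.
  Stage II.2 not carried; the provider fails its burden.
The analysis ends at Stage II.2; the patient prevails on this issue.
Per-issue: Issue I → provider; Issue II → patient. The patient must prevail on every issue; overall, the provider prevails.

provider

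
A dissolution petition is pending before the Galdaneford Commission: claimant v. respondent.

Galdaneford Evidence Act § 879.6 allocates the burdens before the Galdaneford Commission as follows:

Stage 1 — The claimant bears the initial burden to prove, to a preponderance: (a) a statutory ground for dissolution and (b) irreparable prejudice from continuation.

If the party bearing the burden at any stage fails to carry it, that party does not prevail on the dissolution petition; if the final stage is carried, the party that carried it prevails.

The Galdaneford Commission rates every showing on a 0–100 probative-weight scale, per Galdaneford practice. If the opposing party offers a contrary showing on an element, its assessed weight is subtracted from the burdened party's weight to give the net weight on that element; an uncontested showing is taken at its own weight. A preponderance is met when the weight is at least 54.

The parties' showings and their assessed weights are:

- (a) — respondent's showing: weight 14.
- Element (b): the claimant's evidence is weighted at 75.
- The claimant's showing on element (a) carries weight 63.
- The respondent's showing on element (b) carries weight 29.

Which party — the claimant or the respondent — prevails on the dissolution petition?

respondent

Stage 1 — burden on claimant; standard: a preponderance (weight is at least 54).
    (a): 63 − 14 = 49 < 54 [not met]
    (b): 75 − 29 = 46 < 54 [not met]
  The claimant does not carry Stage 1.
So the respondent prevails.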